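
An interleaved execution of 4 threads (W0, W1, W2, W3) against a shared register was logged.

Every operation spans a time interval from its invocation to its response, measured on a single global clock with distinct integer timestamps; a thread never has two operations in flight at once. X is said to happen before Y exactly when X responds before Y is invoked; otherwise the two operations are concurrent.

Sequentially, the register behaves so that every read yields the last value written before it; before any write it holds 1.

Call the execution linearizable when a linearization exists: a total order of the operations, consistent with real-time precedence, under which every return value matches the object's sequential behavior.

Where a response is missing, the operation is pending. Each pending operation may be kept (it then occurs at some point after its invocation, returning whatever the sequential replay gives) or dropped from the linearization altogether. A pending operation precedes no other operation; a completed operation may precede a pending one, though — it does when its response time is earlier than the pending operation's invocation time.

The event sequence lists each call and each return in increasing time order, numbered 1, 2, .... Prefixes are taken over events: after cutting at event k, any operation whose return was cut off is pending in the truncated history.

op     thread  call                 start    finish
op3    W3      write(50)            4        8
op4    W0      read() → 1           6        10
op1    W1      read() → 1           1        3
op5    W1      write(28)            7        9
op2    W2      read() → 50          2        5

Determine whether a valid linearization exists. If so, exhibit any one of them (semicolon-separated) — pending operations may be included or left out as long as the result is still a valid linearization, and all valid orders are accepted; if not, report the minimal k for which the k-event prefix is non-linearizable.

not linearizable — minimal violating prefix: 10 events

through event 9 a valid linearization exists; event 10 (op4 responding at time 10) ends that
no legal order exists: 14 real-time-consistent candidates over 5 completed register operations, all rejected
for example op1, op2, op3, op4, op5 fails at step 2: op2 read() → 50 is not legal there
for example op1, op2, op3, op5, op4 fails at step 2: op2 read() → 50 is not legal there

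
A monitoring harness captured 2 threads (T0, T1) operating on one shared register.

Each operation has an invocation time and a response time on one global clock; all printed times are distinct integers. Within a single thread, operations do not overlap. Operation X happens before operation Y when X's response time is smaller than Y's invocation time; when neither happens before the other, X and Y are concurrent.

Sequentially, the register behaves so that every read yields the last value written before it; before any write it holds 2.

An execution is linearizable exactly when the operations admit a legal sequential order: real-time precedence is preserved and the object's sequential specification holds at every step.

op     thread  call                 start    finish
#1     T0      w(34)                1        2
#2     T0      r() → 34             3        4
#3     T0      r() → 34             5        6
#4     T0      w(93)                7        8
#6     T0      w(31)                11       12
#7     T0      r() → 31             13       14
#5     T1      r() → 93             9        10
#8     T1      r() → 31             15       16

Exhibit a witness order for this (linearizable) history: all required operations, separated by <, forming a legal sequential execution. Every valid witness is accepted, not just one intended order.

#1 < #2 < #3 < #4 < #5 < #6 < #7 < #8

1. #1 w(34), leaving value 34
2. #2 r() → 34, leaving value 34
3. #3 r() → 34, leaving value 34
4. #4 w(93), leaving value 93
5. #5 r() → 93, leaving value 93
6. #6 w(31), leaving value 31
7. #7 r() → 31, leaving value 31
8. #8 r() → 31, leaving value 31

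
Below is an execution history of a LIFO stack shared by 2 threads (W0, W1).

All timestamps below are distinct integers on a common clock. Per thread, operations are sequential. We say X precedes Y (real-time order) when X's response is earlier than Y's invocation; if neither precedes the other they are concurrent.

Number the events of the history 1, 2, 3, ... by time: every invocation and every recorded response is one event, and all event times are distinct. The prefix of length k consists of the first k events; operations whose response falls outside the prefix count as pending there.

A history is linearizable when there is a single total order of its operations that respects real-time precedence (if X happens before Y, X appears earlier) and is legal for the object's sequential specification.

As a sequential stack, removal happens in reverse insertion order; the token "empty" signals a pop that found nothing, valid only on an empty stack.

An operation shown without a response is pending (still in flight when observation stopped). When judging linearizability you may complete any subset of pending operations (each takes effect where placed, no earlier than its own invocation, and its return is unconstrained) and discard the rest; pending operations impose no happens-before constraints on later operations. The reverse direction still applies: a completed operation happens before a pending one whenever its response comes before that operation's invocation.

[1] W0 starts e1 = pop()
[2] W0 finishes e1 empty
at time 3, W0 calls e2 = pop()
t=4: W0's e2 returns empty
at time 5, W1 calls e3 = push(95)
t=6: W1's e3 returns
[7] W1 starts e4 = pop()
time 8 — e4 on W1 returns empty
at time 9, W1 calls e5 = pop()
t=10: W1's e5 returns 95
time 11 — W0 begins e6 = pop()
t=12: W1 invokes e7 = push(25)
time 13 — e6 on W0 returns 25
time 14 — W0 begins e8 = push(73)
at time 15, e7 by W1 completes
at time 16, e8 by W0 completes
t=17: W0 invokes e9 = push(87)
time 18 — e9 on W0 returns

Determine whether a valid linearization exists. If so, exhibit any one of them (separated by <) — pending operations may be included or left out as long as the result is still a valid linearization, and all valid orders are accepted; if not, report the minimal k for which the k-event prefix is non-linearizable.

prefix check: 1..7 passes, 1..8 fails once e4's time-8 response joins
one real-time candidate order over the 4 completed operations — the LIFO stack replay rejects it
e.g. e1, e2, e3, e4: illegal at step 4, since e4 pop() → empty cannot apply there

not linearizable — minimal violating prefix: 8 events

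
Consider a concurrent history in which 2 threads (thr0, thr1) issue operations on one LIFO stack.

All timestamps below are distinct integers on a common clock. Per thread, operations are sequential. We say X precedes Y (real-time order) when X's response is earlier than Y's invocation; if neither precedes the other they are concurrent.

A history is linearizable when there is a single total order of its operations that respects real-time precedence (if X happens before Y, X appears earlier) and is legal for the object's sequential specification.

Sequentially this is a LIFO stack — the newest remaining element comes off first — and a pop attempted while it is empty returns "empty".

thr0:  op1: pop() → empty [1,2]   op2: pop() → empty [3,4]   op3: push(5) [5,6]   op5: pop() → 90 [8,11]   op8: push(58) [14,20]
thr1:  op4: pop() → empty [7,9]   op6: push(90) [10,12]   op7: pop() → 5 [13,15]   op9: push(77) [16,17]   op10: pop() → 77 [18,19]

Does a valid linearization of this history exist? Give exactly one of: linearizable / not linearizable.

the violation lands at event 11, op5's response at time 11: events 1..10 linearize, events 1..11 do not
real-time-consistent orders of the 5 completed operations: 2 — all fail the LIFO stack replay
no completion choice of the 1 pending operation (op6) rescues it — every subset was tried
e.g. op1, op2, op3, op4, op5 (pending dropped): illegal at step 4, since op4 pop() → empty cannot apply there
e.g. op1, op2, op3, op5, op4 (pending dropped): illegal at step 4, since op5 pop() → 90 cannot apply there

not linearizable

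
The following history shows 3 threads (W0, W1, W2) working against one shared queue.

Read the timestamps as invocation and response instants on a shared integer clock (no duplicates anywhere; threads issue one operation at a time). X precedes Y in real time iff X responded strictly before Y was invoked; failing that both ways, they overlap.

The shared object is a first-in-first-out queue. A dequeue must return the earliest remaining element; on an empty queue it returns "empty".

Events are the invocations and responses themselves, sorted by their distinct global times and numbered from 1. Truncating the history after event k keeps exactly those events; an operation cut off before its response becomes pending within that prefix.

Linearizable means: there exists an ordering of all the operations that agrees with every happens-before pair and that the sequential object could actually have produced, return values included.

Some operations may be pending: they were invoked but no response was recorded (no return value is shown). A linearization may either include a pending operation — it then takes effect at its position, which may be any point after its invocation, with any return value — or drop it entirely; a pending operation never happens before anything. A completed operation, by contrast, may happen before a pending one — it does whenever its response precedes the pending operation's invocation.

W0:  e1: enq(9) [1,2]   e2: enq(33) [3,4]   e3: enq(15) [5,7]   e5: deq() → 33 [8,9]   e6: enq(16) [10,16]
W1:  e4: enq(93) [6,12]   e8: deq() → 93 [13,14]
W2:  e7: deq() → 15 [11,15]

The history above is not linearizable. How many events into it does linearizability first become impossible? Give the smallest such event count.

events 1..8 are still linearizable — one witness is e1, e2, e3:
1. e1 enq(9), leaving queue <9>
2. e2 enq(33), leaving queue <9,33>
3. e3 enq(15), leaving queue <9,33,15>
at event 9 (e5's time-9 response) nothing linearizes any more
every completion of the 1 pending operation (e4) was checked; none linearizes
take e1, e2, e3, e5 (pending dropped): step 4 already fails, because e5 deq() → 33 cannot occur there

9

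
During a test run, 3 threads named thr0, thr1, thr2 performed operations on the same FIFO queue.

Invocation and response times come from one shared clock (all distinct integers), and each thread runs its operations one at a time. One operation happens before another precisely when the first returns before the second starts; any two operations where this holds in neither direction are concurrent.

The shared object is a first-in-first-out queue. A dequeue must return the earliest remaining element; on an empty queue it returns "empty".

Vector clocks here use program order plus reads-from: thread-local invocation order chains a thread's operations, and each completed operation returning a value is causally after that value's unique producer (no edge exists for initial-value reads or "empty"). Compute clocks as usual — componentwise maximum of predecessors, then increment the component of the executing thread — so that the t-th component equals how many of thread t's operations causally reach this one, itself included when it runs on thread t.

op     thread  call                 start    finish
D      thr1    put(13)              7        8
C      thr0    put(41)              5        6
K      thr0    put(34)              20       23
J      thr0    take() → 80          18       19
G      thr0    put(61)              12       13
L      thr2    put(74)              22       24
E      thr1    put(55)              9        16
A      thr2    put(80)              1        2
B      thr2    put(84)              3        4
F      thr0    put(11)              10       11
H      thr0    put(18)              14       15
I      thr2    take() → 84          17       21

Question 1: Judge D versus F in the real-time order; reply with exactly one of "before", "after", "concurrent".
before

D spans [7,8], F spans [10,11]
resp(D)=8 < inv(F)=10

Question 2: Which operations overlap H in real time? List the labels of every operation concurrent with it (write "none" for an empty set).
E

overlap test against H [14,15]: concurrent iff the interval meets 14..15
A [1,2]: before
B [3,4]: before
C [5,6]: before
D [7,8]: before
E [9,16]: concurrent
F [10,11]: before
G [12,13]: before
I [17,21]: after
J [18,19]: after
K [20,23]: after
L [22,24]: after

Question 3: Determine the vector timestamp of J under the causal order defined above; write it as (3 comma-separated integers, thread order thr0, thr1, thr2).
(5, 0, 1)

VC(A, invoked at 1): no causal predecessors; +1 on thr2 → (0, 0, 1)
VC(D, invoked at 7): no causal predecessors; +1 on thr1 → (0, 1, 0)
VC(C, invoked at 5): no causal predecessors; +1 on thr0 → (1, 0, 0)
VC(B, invoked at 3): max of VC(A)=(0, 0, 1), then +1 on thread thr2 → (0, 0, 2)
VC(E, invoked at 9): max of VC(D)=(0, 1, 0), then +1 on thread thr1 → (0, 2, 0)
VC(F, invoked at 10): max of VC(C)=(1, 0, 0), then +1 on thread thr0 → (2, 0, 0)
VC(I, invoked at 17): max of VC(B)=(0, 0, 2), then +1 on thread thr2 → (0, 0, 3)
VC(G, invoked at 12): max of VC(F)=(2, 0, 0), then +1 on thread thr0 → (3, 0, 0)
VC(L, invoked at 22): max of VC(I)=(0, 0, 3), then +1 on thread thr2 → (0, 0, 4)
VC(H, invoked at 14): max of VC(G)=(3, 0, 0), then +1 on thread thr0 → (4, 0, 0)
VC(J, invoked at 18): max of VC(A)=(0, 0, 1), VC(H)=(4, 0, 0), then +1 on thread thr0 → (5, 0, 1)
VC(K, invoked at 20): max of VC(J)=(5, 0, 1), then +1 on thread thr0 → (6, 0, 1)
target: VC(J) = (5, 0, 1)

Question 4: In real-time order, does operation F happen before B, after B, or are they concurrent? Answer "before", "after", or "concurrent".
after

F spans [10,11], B spans [3,4]
resp(B)=4 < inv(F)=10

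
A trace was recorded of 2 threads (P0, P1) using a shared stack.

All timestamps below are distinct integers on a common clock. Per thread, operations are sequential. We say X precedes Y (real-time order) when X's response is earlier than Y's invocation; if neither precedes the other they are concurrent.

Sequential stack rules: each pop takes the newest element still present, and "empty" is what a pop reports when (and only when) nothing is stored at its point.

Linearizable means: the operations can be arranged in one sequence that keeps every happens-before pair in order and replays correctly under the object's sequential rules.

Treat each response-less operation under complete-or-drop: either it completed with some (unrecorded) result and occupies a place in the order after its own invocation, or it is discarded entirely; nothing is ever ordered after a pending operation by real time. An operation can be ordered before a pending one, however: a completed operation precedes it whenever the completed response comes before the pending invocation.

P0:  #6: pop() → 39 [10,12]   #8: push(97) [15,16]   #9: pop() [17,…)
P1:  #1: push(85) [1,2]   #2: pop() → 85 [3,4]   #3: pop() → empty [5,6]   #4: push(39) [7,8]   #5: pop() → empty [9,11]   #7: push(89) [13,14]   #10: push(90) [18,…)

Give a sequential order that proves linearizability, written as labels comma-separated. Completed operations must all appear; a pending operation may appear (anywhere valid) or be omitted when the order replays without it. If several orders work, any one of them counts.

1. #1 push(85), leaving stack <85>
2. #2 pop() → 85, leaving stack <>
3. #3 pop() → empty, leaving stack <>
4. #4 push(39), leaving stack <39>
5. #6 pop() → 39, leaving stack <>
6. #5 pop() → empty, leaving stack <>
7. #7 push(89), leaving stack <89>
8. #8 push(97), leaving stack <89,97>

#1, #2, #3, #4, #6, #5, #7, #8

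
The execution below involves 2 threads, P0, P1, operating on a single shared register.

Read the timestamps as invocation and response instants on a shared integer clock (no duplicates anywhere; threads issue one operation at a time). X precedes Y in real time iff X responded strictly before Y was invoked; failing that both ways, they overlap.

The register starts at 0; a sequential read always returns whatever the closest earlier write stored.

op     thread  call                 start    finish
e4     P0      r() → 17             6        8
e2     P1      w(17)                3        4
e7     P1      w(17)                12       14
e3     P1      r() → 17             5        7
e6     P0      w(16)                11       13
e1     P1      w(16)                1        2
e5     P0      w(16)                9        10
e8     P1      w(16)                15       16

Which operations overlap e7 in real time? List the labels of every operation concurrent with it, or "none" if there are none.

e7 spans [12,14]; an op avoiding the whole window 12..14 is ordered, any other is concurrent
e1 [1,2]: before
e2 [3,4]: before
e3 [5,7]: before
e4 [6,8]: before
e5 [9,10]: before
e6 [11,13]: concurrent
e8 [15,16]: after

e6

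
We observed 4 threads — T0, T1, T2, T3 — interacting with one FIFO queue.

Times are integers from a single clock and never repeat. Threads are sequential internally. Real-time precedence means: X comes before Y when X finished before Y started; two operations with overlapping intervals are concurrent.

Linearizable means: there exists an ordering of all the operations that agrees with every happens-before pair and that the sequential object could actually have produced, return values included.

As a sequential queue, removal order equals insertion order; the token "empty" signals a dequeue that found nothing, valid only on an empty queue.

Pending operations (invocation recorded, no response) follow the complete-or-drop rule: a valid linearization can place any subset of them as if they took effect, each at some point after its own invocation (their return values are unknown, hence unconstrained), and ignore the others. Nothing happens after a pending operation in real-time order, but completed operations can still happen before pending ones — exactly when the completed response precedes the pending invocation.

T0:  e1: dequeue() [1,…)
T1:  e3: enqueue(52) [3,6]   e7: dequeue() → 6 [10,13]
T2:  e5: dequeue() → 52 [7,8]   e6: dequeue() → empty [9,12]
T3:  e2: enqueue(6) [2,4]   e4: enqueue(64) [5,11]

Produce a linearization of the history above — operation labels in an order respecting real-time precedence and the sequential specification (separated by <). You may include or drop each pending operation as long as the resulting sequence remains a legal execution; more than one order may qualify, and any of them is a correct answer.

step 1: e1 dequeue() (pending, included) — queue <>
step 2: e3 enqueue(52) — queue <52>
step 3: e2 enqueue(6) — queue <52,6>
step 4: e5 dequeue() → 52 — queue <6>
step 5: e7 dequeue() → 6 — queue <>
step 6: e6 dequeue() → empty — queue <>
step 7: e4 enqueue(64) — queue <64>

e1 < e3 < e2 < e5 < e7 < e6 < e4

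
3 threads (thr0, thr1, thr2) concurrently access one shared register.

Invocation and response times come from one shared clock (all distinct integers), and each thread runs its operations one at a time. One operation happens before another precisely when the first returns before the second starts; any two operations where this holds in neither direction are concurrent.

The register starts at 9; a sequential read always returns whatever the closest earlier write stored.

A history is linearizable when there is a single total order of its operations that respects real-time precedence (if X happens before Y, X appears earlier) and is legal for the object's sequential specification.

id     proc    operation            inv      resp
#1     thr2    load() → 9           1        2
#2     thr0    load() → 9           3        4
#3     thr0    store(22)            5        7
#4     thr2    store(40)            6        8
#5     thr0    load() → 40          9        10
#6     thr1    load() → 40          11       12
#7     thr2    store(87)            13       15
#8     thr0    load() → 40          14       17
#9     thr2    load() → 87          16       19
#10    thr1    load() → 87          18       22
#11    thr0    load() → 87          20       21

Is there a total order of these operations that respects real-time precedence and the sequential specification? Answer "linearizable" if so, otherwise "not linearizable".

witness order: #1, #2, #3, #4, #5, #6, #8, #7, #9, #10, #11
1. #1 load() → 9, leaving value 9
2. #2 load() → 9, leaving value 9
3. #3 store(22), leaving value 22
4. #4 store(40), leaving value 40
5. #5 load() → 40, leaving value 40
6. #6 load() → 40, leaving value 40
7. #8 load() → 40, leaving value 40
8. #7 store(87), leaving value 87
9. #9 load() → 87, leaving value 87
10. #10 load() → 87, leaving value 87
11. #11 load() → 87, leaving value 87

linearizable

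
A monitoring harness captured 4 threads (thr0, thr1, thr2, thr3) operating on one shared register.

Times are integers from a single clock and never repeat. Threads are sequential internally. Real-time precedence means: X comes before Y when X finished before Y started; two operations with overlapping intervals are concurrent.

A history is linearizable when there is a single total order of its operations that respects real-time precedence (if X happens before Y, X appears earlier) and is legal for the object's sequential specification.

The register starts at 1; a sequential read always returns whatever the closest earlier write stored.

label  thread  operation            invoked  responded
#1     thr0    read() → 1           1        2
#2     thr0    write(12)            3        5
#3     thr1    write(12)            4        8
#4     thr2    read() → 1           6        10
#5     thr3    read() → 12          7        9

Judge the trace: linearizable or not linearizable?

events 1..9 are fine; event 10 — the response of #4 at time 10 — makes the prefix non-linearizable
8 orders of the 5 completed register ops respect real time; none is legal
take #1, #2, #3, #4, #5: step 4 already fails, because #4 read() → 1 cannot occur there
take #1, #2, #3, #5, #4: step 5 already fails, because #4 read() → 1 cannot occur there

not linearizable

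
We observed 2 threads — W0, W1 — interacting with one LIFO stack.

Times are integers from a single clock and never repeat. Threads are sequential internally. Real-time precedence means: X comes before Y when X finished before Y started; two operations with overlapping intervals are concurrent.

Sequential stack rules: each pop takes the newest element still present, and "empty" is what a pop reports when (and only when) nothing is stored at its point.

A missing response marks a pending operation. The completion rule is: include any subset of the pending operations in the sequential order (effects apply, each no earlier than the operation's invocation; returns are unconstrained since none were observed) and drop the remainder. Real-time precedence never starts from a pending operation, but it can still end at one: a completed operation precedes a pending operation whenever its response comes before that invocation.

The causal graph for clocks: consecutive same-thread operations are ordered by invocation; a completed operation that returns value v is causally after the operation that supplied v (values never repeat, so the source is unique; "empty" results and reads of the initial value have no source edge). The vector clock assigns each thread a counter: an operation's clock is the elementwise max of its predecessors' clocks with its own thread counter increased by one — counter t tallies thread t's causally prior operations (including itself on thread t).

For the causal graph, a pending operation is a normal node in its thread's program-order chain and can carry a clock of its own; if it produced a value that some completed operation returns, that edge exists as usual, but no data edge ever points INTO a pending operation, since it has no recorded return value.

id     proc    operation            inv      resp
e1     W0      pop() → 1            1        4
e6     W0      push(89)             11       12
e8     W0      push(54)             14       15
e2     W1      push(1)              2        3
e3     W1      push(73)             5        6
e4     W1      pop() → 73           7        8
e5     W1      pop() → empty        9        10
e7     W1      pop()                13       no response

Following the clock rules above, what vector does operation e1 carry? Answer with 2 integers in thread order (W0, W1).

no predecessors for e2 (invoked 2): W1 increments from zero → (0, 1)
VC(e3, invoked at 5): max of VC(e2)=(0, 1), then +1 on thread W1 → (0, 2)
VC(e1, invoked at 1): max of VC(e2)=(0, 1), then +1 on thread W0 → (1, 1)
VC(e4, invoked at 7): max of VC(e3)=(0, 2), then +1 on thread W1 → (0, 3)
VC(e6, invoked at 11): max of VC(e1)=(1, 1), then +1 on thread W0 → (2, 1)
VC(e5, invoked at 9): max of VC(e4)=(0, 3), then +1 on thread W1 → (0, 4)
VC(e8, invoked at 14): max of VC(e6)=(2, 1), then +1 on thread W0 → (3, 1)
VC(e7, invoked at 13): max of VC(e5)=(0, 4), then +1 on thread W1 → (0, 5)
target: VC(e1) = (1, 1)

(1, 1)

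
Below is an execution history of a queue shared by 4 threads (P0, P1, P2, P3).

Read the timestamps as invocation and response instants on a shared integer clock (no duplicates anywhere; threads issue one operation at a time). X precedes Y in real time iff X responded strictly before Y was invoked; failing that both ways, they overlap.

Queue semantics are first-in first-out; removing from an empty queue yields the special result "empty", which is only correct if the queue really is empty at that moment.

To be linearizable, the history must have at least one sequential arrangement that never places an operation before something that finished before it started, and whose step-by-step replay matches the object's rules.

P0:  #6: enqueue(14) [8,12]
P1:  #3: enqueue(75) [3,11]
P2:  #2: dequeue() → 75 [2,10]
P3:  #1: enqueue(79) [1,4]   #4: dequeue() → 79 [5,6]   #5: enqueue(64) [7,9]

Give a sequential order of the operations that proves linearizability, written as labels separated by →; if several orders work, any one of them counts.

#1 → #3 → #4 → #2 → #5 → #6

step 1: #1 enqueue(79) — queue <79>
step 2: #3 enqueue(75) — queue <79,75>
step 3: #4 dequeue() → 79 — queue <75>
step 4: #2 dequeue() → 75 — queue <>
step 5: #5 enqueue(64) — queue <64>
step 6: #6 enqueue(14) — queue <64,14>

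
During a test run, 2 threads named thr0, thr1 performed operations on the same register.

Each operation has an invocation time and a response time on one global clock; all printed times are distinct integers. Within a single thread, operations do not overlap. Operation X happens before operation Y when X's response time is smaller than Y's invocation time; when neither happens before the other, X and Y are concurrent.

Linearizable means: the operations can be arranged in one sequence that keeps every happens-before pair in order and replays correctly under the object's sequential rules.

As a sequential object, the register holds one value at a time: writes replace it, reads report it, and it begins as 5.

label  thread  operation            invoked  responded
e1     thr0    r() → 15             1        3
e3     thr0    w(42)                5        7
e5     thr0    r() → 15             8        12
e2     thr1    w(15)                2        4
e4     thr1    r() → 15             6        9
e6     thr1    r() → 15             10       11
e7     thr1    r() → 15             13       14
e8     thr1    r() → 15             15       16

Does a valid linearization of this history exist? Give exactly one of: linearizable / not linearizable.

prefix check: 1..10 passes, 1..11 fails once e6's time-11 response joins
every one of the 4 real-time-consistent orders over 5 completed register ops fails the sequential spec
no escape via the 1 pending operation (e5): every completion choice fails
sample order e1, e2, e3, e4, e6 (pending dropped) stalls at step 1 — e1 r() → 15 has no legal effect
sample order e1, e2, e4, e3, e6 (pending dropped) stalls at step 1 — e1 r() → 15 has no legal effect

not linearizable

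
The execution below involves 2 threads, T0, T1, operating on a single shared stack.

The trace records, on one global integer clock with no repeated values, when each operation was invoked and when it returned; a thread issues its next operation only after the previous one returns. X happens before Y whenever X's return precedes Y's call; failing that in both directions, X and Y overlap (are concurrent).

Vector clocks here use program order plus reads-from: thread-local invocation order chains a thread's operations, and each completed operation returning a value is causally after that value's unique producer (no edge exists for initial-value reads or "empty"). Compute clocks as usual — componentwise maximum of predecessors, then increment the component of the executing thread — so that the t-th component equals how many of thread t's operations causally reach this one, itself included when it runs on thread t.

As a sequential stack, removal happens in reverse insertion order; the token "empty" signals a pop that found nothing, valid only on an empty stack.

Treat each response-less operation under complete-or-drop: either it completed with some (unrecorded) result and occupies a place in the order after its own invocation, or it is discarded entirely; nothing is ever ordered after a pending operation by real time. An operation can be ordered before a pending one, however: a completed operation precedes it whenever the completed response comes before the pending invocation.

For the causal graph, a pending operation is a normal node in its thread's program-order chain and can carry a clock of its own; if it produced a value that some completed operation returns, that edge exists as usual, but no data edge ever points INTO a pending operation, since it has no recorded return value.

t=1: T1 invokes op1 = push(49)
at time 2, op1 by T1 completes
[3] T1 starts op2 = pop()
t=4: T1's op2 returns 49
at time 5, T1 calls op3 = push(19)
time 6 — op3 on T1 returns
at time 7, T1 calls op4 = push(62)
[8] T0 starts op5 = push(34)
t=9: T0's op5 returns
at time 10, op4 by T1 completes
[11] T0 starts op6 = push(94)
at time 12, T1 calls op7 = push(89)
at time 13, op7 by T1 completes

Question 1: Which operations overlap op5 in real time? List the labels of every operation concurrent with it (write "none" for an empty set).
Answer: op4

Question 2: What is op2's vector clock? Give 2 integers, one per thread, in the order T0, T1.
Answer: (0, 2)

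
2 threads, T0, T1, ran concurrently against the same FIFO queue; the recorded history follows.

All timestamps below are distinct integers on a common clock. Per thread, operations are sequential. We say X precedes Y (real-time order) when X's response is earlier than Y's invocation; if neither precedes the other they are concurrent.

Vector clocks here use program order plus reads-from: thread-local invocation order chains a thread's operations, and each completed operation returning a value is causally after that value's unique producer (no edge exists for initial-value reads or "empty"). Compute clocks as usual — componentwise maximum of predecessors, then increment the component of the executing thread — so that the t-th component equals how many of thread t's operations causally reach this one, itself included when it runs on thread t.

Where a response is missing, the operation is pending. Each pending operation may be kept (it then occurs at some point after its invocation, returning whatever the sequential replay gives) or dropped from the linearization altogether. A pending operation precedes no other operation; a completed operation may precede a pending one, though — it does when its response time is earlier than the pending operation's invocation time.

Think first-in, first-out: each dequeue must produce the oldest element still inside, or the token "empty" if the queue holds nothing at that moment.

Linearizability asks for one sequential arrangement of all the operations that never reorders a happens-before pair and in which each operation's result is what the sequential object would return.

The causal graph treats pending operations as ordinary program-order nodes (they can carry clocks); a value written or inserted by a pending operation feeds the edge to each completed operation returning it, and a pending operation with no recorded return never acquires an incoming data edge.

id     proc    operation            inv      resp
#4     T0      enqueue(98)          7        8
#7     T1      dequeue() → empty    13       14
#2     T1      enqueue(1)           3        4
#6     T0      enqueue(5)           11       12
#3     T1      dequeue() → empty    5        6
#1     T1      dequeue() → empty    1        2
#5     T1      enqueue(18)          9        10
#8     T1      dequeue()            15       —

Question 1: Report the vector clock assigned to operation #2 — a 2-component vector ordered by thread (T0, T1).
(0, 2)

invoked at 1, #1 has no predecessors; its own T1 bump gives (0, 1)
invoked at 7, #4 has no predecessors; its own T0 bump gives (1, 0)
merge at #2 (invoked 3): VC(#1)=(0, 1), own-thread bump on T1 → (0, 2)
merge at #6 (invoked 11): VC(#4)=(1, 0), own-thread bump on T0 → (2, 0)
merge at #3 (invoked 5): VC(#2)=(0, 2), own-thread bump on T1 → (0, 3)
merge at #5 (invoked 9): VC(#3)=(0, 3), own-thread bump on T1 → (0, 4)
merge at #7 (invoked 13): VC(#5)=(0, 4), own-thread bump on T1 → (0, 5)
merge at #8 (invoked 15): VC(#7)=(0, 5), own-thread bump on T1 → (0, 6)
target: VC(#2) = (0, 2)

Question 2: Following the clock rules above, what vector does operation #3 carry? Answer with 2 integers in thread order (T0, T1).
(0, 3)

#1 (invocation 1): nothing precedes it; T1's component alone gives (0, 1)
#4 (invocation 7): nothing precedes it; T0's component alone gives (1, 0)
#2, invoked 3, takes VC(#1)=(0, 1) under max, adds 1 for T1 → (0, 2)
#6, invoked 11, takes VC(#4)=(1, 0) under max, adds 1 for T0 → (2, 0)
#3, invoked 5, takes VC(#2)=(0, 2) under max, adds 1 for T1 → (0, 3)
#5, invoked 9, takes VC(#3)=(0, 3) under max, adds 1 for T1 → (0, 4)
#7, invoked 13, takes VC(#5)=(0, 4) under max, adds 1 for T1 → (0, 5)
#8, invoked 15, takes VC(#7)=(0, 5) under max, adds 1 for T1 → (0, 6)
target: VC(#3) = (0, 3)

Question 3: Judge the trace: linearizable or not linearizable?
not linearizable

the violation lands at event 6, #3's response at time 6: events 1..5 linearize, events 1..6 do not
the completed operations (3 total) allow one real-time order; the FIFO queue replay rejects it
take #1, #2, #3: step 3 already fails, because #3 dequeue() → empty cannot occur there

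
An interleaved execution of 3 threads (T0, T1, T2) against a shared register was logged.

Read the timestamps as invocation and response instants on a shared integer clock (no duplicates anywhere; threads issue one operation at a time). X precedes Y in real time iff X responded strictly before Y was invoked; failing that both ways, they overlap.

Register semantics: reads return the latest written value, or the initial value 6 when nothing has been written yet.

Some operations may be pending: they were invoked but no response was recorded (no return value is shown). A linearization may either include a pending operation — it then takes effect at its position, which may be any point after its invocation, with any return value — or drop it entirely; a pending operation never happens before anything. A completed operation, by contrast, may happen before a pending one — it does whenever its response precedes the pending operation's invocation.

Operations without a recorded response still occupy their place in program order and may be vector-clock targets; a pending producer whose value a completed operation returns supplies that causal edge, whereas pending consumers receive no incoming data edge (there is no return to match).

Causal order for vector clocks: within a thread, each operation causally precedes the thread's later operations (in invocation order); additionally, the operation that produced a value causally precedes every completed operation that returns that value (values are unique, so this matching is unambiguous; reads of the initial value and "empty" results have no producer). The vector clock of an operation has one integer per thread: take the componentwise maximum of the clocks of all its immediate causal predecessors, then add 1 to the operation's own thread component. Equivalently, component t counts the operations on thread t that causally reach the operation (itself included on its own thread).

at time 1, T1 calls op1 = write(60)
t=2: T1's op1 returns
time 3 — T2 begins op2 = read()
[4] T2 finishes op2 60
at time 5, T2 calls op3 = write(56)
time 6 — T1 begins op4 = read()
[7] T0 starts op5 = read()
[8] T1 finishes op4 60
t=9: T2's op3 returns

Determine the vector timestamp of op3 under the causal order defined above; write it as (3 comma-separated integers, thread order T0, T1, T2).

(0, 1, 2)

VC(op1, invoked at 1): no causal predecessors; +1 on T1 → (0, 1, 0)
VC(op5, invoked at 7): no causal predecessors; +1 on T0 → (1, 0, 0)
invoked at 3, op2 merges VC(op1)=(0, 1, 0) and bumps T2's slot → (0, 1, 1)
invoked at 6, op4 merges VC(op1)=(0, 1, 0) and bumps T1's slot → (0, 2, 0)
invoked at 5, op3 merges VC(op2)=(0, 1, 1) and bumps T2's slot → (0, 1, 2)
target: VC(op3) = (0, 1, 2)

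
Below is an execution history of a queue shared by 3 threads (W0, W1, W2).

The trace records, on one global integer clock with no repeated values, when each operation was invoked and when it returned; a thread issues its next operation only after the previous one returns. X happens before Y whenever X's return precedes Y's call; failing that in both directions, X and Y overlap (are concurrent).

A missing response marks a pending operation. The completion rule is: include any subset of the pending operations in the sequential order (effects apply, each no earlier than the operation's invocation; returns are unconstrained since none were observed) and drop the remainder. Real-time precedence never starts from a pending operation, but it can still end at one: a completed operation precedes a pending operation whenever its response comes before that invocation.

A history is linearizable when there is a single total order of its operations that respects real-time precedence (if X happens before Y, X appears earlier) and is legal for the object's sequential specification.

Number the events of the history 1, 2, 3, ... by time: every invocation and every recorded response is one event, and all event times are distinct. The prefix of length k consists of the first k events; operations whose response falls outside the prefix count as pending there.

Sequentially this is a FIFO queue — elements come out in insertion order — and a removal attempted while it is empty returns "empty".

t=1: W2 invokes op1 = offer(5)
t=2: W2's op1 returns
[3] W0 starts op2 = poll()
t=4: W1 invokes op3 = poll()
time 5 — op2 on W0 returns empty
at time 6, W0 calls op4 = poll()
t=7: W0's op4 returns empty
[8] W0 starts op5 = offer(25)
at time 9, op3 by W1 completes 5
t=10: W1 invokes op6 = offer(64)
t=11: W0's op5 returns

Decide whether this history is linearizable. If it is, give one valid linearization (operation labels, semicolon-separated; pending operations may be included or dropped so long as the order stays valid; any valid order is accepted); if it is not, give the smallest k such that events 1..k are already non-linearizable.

linearizable — witness: op1; op3; op2; op4; op5

after step 1 (op1 offer(5)): queue <5>
after step 2 (op3 poll() → 5): queue <>
after step 3 (op2 poll() → empty): queue <>
after step 4 (op4 poll() → empty): queue <>
after step 5 (op5 offer(25)): queue <25>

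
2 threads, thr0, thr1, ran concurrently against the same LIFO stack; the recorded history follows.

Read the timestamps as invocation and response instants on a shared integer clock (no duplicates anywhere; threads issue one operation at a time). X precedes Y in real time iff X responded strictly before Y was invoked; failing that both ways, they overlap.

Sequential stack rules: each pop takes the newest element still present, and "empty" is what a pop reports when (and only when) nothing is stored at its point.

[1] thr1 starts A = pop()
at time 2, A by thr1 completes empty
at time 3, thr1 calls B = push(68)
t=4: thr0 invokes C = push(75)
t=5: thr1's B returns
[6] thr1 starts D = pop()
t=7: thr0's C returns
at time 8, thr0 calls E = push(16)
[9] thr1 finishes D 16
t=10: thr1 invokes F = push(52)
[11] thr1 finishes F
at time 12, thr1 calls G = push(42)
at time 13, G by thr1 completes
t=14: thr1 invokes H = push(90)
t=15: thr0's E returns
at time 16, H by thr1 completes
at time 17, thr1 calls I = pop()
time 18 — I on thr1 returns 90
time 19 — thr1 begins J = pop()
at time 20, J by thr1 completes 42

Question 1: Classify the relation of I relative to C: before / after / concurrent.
Answer: after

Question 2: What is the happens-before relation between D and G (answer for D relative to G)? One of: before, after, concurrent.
Answer: before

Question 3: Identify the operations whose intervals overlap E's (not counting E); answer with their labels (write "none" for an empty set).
Answer: D, F, G, H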